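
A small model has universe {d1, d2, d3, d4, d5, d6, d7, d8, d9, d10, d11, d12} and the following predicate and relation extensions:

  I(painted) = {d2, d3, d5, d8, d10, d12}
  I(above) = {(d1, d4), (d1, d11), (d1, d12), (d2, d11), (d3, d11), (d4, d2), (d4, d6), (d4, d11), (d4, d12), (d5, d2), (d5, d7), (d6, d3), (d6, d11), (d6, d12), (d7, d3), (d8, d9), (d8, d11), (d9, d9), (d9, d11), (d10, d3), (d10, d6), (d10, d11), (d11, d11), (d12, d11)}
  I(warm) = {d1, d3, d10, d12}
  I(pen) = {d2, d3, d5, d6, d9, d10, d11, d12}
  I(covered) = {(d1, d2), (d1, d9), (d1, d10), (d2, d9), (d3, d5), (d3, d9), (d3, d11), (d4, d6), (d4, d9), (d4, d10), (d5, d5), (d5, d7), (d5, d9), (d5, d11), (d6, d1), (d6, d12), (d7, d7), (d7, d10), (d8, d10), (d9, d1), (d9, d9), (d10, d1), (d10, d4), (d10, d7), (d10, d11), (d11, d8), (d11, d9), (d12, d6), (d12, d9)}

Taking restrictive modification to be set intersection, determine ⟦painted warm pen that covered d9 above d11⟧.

⟦that covered d9⟧ = {x : ⟨x, d9⟩ ∈ ⟦covered⟧} = {d1, d2, d3, d4, d5, d9, d11, d12}
⟦above d11⟧ = {x : ⟨x, d11⟩ ∈ ⟦above⟧} = {d1, d2, d3, d4, d6, d8, d9, d10, d11, d12}
⟦pen⟧ = {d2, d3, d5, d6, d9, d10, d11, d12}
… ∩ ⟦that covered d9⟧ = {d2, d3, d5, d6, d9, d10, d11, d12} ∩ {d1, d2, d3, d4, d5, d9, d11, d12} = {d2, d3, d5, d9, d11, d12}
… ∩ ⟦above d11⟧ = {d2, d3, d5, d9, d11, d12} ∩ {d1, d2, d3, d4, d6, d8, d9, d10, d11, d12} = {d2, d3, d9, d11, d12}
… ∩ ⟦painted⟧ = {d2, d3, d9, d11, d12} ∩ {d2, d3, d5, d8, d10, d12} = {d2, d3, d12}
… ∩ ⟦warm⟧ = {d2, d3, d12} ∩ {d1, d3, d10, d12} = {d3, d12}
So ⟦painted warm pen that covered d9 above d11⟧ = {d3, d12}.

{d3, d12}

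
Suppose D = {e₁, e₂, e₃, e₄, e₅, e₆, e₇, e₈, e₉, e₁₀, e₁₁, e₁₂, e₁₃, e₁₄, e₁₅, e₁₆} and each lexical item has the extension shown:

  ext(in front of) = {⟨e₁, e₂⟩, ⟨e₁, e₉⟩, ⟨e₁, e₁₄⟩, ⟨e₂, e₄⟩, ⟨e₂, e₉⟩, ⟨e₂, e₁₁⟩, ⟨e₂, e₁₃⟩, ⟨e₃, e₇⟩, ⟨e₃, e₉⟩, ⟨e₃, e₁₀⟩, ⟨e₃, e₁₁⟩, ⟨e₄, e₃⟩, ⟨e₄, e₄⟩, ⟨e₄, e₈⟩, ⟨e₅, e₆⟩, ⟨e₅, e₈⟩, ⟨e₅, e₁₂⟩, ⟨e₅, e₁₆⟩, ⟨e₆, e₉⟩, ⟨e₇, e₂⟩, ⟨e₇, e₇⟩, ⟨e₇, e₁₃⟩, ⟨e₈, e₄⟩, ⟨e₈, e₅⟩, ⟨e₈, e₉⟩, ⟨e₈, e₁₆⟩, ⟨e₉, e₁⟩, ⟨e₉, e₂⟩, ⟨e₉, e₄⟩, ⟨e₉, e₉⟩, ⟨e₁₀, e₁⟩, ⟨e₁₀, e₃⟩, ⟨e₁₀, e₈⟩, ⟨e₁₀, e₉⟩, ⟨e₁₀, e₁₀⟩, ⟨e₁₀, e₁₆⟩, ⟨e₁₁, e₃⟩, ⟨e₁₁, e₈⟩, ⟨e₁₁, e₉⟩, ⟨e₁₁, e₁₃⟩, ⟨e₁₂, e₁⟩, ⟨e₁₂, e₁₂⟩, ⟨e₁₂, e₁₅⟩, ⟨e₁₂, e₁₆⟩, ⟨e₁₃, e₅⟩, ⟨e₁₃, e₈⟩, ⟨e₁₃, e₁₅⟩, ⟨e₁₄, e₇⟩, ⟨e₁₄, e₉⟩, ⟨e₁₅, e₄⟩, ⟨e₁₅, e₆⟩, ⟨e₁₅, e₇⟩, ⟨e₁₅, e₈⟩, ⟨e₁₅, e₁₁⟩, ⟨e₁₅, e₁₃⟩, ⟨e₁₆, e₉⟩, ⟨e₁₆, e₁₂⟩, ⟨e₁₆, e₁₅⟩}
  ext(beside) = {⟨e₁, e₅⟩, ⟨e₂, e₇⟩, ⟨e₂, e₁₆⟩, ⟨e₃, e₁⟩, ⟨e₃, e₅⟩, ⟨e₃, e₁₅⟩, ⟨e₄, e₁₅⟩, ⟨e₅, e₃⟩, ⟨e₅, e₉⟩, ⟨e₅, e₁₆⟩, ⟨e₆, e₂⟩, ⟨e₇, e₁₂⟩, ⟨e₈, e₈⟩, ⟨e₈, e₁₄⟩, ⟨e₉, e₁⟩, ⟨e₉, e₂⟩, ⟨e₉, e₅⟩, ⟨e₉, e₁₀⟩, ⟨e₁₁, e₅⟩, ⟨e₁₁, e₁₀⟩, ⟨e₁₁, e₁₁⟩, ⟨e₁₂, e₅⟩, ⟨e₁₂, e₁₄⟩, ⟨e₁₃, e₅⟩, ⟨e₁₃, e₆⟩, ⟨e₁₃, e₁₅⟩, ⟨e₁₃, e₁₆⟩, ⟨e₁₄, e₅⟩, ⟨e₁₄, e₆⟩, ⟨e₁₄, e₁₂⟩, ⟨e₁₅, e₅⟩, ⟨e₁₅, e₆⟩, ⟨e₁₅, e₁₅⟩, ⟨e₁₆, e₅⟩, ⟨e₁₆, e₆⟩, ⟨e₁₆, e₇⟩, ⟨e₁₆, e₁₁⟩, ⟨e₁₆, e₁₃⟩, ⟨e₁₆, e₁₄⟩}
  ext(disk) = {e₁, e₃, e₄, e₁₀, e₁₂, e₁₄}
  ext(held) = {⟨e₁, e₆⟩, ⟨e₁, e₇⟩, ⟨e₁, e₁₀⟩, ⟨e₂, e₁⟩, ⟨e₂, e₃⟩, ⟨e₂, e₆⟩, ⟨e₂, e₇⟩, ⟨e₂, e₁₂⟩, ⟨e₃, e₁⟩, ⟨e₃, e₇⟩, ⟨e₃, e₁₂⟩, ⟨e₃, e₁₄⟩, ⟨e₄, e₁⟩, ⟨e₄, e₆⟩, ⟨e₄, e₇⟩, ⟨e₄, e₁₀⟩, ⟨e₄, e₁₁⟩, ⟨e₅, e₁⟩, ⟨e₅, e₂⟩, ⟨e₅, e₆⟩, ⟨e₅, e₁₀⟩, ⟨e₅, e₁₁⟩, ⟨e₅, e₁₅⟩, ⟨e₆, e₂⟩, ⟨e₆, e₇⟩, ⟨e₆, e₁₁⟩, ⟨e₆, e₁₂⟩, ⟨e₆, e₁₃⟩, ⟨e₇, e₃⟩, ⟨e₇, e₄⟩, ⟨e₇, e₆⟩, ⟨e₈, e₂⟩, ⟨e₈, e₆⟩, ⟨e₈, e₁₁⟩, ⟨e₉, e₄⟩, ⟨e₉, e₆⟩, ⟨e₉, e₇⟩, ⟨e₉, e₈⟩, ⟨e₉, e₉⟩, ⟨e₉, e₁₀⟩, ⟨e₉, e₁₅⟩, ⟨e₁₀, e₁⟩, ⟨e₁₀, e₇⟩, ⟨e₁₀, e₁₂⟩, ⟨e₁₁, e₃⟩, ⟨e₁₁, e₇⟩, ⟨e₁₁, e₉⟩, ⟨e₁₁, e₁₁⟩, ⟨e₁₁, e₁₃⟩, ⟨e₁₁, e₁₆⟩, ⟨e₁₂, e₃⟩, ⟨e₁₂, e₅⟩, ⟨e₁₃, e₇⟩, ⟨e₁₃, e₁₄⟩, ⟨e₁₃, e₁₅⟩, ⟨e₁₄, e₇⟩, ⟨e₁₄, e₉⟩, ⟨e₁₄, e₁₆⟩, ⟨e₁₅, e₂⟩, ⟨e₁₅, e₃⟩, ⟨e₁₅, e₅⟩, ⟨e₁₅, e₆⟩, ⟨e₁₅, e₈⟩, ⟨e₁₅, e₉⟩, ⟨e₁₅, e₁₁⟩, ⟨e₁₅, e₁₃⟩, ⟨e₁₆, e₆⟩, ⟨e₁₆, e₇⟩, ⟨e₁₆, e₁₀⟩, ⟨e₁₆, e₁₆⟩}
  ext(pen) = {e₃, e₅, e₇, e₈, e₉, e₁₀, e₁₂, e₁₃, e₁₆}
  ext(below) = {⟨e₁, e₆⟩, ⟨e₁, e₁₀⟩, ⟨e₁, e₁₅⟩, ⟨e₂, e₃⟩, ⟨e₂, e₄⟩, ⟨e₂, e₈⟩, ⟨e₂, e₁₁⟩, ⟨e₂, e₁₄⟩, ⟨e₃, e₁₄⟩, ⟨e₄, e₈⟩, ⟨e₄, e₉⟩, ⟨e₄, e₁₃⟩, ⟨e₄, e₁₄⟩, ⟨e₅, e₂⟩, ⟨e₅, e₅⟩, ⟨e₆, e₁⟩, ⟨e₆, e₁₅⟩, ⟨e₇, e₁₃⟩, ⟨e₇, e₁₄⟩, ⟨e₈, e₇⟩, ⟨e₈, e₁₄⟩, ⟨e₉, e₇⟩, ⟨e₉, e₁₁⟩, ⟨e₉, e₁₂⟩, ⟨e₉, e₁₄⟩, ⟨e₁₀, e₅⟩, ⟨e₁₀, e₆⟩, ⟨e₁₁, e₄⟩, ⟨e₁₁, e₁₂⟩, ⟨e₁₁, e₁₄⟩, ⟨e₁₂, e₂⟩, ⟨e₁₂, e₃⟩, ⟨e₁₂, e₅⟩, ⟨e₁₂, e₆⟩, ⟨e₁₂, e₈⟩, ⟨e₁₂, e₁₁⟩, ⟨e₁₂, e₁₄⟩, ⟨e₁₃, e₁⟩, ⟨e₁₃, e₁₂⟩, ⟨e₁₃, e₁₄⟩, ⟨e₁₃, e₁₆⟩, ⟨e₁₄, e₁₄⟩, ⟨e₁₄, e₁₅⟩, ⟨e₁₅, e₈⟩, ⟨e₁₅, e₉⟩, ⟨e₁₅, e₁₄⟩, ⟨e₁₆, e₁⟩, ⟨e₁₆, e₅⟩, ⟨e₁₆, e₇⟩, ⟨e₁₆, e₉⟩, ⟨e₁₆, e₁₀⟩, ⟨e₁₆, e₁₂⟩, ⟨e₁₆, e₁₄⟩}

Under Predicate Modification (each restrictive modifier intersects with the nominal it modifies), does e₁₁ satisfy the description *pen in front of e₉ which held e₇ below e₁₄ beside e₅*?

no

⟦in front of e₉⟧ = {x : ⟨x, e₉⟩ ∈ ⟦in front of⟧} = {e₁, e₂, e₃, e₆, e₈, e₉, e₁₀, e₁₁, e₁₄, e₁₆}
⟦which held e₇⟧ = {x : ⟨x, e₇⟩ ∈ ⟦held⟧} = {e₁, e₂, e₃, e₄, e₆, e₉, e₁₀, e₁₁, e₁₃, e₁₄, e₁₆}
⟦below e₁₄⟧ = {x : ⟨x, e₁₄⟩ ∈ ⟦below⟧} = {e₂, e₃, e₄, e₇, e₈, e₉, e₁₁, e₁₂, e₁₃, e₁₄, e₁₅, e₁₆}
⟦beside e₅⟧ = {x : ⟨x, e₅⟩ ∈ ⟦beside⟧} = {e₁, e₃, e₉, e₁₁, e₁₂, e₁₃, e₁₄, e₁₅, e₁₆}
⟦pen⟧ = {e₃, e₅, e₇, e₈, e₉, e₁₀, e₁₂, e₁₃, e₁₆}
… ∩ ⟦in front of e₉⟧ = {e₃, e₅, e₇, e₈, e₉, e₁₀, e₁₂, e₁₃, e₁₆} ∩ {e₁, e₂, e₃, e₆, e₈, e₉, e₁₀, e₁₁, e₁₄, e₁₆} = {e₃, e₈, e₉, e₁₀, e₁₆}
… ∩ ⟦which held e₇⟧ = {e₃, e₈, e₉, e₁₀, e₁₆} ∩ {e₁, e₂, e₃, e₄, e₆, e₉, e₁₀, e₁₁, e₁₃, e₁₄, e₁₆} = {e₃, e₉, e₁₀, e₁₆}
… ∩ ⟦below e₁₄⟧ = {e₃, e₉, e₁₀, e₁₆} ∩ {e₂, e₃, e₄, e₇, e₈, e₉, e₁₁, e₁₂, e₁₃, e₁₄, e₁₅, e₁₆} = {e₃, e₉, e₁₆}
… ∩ ⟦beside e₅⟧ = {e₃, e₉, e₁₆} ∩ {e₁, e₃, e₉, e₁₁, e₁₂, e₁₃, e₁₄, e₁₅, e₁₆} = {e₃, e₉, e₁₆}
⟦pen in front of e₉ which held e₇ below e₁₄ beside e₅⟧ = {e₃, e₉, e₁₆}; e₁₁ ∉ this set.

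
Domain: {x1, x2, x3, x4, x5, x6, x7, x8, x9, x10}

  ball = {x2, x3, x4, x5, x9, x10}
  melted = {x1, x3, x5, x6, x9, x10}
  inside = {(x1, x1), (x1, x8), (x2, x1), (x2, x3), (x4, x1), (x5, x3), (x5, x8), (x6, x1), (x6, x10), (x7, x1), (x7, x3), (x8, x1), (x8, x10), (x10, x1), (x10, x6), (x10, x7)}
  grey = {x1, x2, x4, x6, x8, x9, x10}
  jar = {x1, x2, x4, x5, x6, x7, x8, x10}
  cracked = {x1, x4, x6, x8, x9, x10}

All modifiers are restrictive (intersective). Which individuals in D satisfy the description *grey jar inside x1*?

⟦inside x1⟧ = {x : ⟨x, x1⟩ ∈ ⟦inside⟧} = {x1, x2, x4, x6, x7, x8, x10}
⟦jar⟧ = {x1, x2, x4, x5, x6, x7, x8, x10}
… ∩ ⟦inside x1⟧ = {x1, x2, x4, x5, x6, x7, x8, x10} ∩ {x1, x2, x4, x6, x7, x8, x10} = {x1, x2, x4, x6, x7, x8, x10}
… ∩ ⟦grey⟧ = {x1, x2, x4, x6, x7, x8, x10} ∩ {x1, x2, x4, x6, x8, x9, x10} = {x1, x2, x4, x6, x8, x10}
So ⟦grey jar inside x1⟧ = {x1, x2, x4, x6, x8, x10}.

{x1, x2, x4, x6, x8, x10}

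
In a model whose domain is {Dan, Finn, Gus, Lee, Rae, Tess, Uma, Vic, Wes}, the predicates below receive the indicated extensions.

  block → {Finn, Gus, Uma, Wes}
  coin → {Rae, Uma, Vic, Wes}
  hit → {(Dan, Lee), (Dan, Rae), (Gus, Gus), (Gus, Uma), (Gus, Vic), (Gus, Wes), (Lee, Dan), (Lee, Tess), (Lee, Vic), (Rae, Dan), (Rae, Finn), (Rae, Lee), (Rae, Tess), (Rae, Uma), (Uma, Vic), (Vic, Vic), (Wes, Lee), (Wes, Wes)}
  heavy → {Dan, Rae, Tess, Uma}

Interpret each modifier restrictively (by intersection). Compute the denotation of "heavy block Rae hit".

{Uma}

⟦Rae hit⟧ = {x : ⟨Rae, x⟩ ∈ ⟦hit⟧} = {Dan, Finn, Lee, Tess, Uma}
⟦block⟧ = {Finn, Gus, Uma, Wes}
… ∩ ⟦Rae hit⟧ = {Finn, Gus, Uma, Wes} ∩ {Dan, Finn, Lee, Tess, Uma} = {Finn, Uma}
… ∩ ⟦heavy⟧ = {Finn, Uma} ∩ {Dan, Rae, Tess, Uma} = {Uma}
So ⟦heavy block Rae hit⟧ = {Uma}.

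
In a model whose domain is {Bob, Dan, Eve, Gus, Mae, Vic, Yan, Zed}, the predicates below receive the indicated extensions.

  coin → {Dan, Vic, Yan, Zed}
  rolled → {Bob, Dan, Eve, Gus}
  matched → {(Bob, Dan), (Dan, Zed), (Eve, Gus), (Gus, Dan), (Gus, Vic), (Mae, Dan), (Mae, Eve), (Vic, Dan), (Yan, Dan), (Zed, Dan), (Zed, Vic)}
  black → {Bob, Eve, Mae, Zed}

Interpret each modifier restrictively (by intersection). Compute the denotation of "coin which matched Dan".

⟦which matched Dan⟧ = {x : ⟨x, Dan⟩ ∈ ⟦matched⟧} = {Bob, Gus, Mae, Vic, Yan, Zed}
⟦coin⟧ = {Dan, Vic, Yan, Zed}
… ∩ ⟦which matched Dan⟧ = {Dan, Vic, Yan, Zed} ∩ {Bob, Gus, Mae, Vic, Yan, Zed} = {Vic, Yan, Zed}
So ⟦coin which matched Dan⟧ = {Vic, Yan, Zed}.

{Vic, Yan, Zed}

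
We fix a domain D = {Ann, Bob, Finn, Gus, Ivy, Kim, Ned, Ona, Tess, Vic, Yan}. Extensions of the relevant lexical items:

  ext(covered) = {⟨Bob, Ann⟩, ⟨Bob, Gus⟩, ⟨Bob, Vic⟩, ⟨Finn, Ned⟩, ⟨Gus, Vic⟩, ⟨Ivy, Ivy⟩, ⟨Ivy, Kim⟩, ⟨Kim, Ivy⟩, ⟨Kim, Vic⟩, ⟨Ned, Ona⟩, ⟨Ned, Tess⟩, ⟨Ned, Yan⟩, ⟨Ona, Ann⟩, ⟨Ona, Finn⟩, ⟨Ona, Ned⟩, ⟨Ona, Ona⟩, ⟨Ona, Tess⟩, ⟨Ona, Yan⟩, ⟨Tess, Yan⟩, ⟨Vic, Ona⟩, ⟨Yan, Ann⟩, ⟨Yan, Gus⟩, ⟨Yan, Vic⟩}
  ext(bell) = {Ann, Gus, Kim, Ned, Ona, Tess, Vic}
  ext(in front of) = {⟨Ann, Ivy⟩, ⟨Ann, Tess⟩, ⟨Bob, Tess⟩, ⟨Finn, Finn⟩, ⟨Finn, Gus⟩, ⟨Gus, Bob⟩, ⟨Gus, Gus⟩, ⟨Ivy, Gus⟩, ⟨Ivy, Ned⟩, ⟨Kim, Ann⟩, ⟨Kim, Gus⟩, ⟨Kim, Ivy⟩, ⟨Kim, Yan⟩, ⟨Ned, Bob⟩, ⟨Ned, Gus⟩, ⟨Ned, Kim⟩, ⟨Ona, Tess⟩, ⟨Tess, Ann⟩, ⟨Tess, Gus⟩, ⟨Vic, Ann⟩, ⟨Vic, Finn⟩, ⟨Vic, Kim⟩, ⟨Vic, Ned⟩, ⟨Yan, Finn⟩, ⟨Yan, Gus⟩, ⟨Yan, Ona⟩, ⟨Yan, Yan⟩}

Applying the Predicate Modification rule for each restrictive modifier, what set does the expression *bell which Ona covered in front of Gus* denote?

{Ned, Tess}

⟦which Ona covered⟧ = {x : ⟨Ona, x⟩ ∈ ⟦covered⟧} = {Ann, Finn, Ned, Ona, Tess, Yan}
⟦in front of Gus⟧ = {x : ⟨x, Gus⟩ ∈ ⟦in front of⟧} = {Finn, Gus, Ivy, Kim, Ned, Tess, Yan}
⟦bell⟧ = {Ann, Gus, Kim, Ned, Ona, Tess, Vic}
… ∩ ⟦which Ona covered⟧ = {Ann, Gus, Kim, Ned, Ona, Tess, Vic} ∩ {Ann, Finn, Ned, Ona, Tess, Yan} = {Ann, Ned, Ona, Tess}
… ∩ ⟦in front of Gus⟧ = {Ann, Ned, Ona, Tess} ∩ {Finn, Gus, Ivy, Kim, Ned, Tess, Yan} = {Ned, Tess}
So ⟦bell which Ona covered in front of Gus⟧ = {Ned, Tess}.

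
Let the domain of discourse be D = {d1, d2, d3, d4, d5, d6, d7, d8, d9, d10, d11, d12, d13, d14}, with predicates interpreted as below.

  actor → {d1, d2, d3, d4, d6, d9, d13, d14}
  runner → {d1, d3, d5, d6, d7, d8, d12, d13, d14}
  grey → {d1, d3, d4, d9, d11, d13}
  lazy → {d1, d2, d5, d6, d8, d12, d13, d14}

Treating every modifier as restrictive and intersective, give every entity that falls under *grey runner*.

{d1, d3, d13}

⟦runner⟧ = {d1, d3, d5, d6, d7, d8, d12, d13, d14}
… ∩ ⟦grey⟧ = {d1, d3, d5, d6, d7, d8, d12, d13, d14} ∩ {d1, d3, d4, d9, d11, d13} = {d1, d3, d13}
So ⟦grey runner⟧ = {d1, d3, d13}.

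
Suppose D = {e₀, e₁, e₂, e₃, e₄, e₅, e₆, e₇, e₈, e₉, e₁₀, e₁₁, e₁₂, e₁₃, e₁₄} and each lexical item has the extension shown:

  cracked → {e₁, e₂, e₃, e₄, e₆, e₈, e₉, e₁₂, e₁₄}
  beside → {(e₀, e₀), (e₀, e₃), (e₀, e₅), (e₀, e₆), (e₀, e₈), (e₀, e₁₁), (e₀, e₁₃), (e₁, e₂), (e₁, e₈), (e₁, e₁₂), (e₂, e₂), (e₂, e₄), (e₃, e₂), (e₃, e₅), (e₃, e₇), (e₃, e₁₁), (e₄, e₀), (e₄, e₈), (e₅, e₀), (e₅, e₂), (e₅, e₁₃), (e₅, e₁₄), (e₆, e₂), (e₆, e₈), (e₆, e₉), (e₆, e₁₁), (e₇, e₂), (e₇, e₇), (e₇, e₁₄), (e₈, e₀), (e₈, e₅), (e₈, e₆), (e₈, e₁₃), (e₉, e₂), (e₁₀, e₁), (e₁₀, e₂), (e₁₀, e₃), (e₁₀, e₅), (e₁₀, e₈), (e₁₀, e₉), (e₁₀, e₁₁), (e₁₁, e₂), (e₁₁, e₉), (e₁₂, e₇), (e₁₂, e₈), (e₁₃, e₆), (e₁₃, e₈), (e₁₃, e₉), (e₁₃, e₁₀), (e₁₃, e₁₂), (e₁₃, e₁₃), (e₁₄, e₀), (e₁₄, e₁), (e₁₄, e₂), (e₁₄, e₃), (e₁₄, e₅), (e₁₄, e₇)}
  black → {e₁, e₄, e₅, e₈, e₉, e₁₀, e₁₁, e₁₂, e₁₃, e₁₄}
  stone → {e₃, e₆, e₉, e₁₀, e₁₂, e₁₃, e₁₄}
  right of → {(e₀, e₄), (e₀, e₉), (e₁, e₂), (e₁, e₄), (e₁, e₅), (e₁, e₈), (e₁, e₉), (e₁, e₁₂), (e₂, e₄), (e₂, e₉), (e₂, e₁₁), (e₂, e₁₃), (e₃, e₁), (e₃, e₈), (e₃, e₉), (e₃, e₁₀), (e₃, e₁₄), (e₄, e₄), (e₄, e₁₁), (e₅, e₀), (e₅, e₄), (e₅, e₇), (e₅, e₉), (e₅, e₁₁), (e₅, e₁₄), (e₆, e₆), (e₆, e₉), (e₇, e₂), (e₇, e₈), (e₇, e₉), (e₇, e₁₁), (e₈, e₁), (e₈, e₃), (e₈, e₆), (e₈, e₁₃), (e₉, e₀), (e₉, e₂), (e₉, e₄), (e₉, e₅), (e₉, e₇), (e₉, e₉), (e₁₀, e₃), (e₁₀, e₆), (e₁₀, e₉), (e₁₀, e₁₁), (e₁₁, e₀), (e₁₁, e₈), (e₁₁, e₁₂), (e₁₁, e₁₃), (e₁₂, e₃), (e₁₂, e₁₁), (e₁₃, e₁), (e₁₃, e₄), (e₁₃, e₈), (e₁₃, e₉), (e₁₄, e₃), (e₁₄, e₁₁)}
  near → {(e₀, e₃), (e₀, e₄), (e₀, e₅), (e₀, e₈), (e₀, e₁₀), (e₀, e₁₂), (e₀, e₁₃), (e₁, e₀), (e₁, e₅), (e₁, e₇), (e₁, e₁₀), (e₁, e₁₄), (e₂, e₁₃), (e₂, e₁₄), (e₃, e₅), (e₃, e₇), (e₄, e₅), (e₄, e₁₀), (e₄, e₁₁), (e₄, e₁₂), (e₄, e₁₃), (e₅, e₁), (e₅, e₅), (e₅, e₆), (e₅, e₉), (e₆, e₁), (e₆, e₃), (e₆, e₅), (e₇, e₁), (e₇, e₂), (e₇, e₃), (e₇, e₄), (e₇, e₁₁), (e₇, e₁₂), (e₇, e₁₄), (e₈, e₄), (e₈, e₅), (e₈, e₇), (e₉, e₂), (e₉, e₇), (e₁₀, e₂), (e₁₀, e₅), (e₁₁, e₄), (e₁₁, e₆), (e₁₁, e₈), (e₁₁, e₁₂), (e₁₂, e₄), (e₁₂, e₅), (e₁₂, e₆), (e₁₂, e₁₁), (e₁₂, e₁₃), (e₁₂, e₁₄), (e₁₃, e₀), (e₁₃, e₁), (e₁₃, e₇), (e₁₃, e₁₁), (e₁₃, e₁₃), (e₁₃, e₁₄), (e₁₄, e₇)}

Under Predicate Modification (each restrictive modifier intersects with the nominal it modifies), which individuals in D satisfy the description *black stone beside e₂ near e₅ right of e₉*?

{e₁₀}

⟦beside e₂⟧ = {x : ⟨x, e₂⟩ ∈ ⟦beside⟧} = {e₁, e₂, e₃, e₅, e₆, e₇, e₉, e₁₀, e₁₁, e₁₄}
⟦near e₅⟧ = {x : ⟨x, e₅⟩ ∈ ⟦near⟧} = {e₀, e₁, e₃, e₄, e₅, e₆, e₈, e₁₀, e₁₂}
⟦right of e₉⟧ = {x : ⟨x, e₉⟩ ∈ ⟦right of⟧} = {e₀, e₁, e₂, e₃, e₅, e₆, e₇, e₉, e₁₀, e₁₃}
⟦stone⟧ = {e₃, e₆, e₉, e₁₀, e₁₂, e₁₃, e₁₄}
… ∩ ⟦beside e₂⟧ = {e₃, e₆, e₉, e₁₀, e₁₂, e₁₃, e₁₄} ∩ {e₁, e₂, e₃, e₅, e₆, e₇, e₉, e₁₀, e₁₁, e₁₄} = {e₃, e₆, e₉, e₁₀, e₁₄}
… ∩ ⟦near e₅⟧ = {e₃, e₆, e₉, e₁₀, e₁₄} ∩ {e₀, e₁, e₃, e₄, e₅, e₆, e₈, e₁₀, e₁₂} = {e₃, e₆, e₁₀}
… ∩ ⟦right of e₉⟧ = {e₃, e₆, e₁₀} ∩ {e₀, e₁, e₂, e₃, e₅, e₆, e₇, e₉, e₁₀, e₁₃} = {e₃, e₆, e₁₀}
… ∩ ⟦black⟧ = {e₃, e₆, e₁₀} ∩ {e₁, e₄, e₅, e₈, e₉, e₁₀, e₁₁, e₁₂, e₁₃, e₁₄} = {e₁₀}
So ⟦black stone beside e₂ near e₅ right of e₉⟧ = {e₁₀}.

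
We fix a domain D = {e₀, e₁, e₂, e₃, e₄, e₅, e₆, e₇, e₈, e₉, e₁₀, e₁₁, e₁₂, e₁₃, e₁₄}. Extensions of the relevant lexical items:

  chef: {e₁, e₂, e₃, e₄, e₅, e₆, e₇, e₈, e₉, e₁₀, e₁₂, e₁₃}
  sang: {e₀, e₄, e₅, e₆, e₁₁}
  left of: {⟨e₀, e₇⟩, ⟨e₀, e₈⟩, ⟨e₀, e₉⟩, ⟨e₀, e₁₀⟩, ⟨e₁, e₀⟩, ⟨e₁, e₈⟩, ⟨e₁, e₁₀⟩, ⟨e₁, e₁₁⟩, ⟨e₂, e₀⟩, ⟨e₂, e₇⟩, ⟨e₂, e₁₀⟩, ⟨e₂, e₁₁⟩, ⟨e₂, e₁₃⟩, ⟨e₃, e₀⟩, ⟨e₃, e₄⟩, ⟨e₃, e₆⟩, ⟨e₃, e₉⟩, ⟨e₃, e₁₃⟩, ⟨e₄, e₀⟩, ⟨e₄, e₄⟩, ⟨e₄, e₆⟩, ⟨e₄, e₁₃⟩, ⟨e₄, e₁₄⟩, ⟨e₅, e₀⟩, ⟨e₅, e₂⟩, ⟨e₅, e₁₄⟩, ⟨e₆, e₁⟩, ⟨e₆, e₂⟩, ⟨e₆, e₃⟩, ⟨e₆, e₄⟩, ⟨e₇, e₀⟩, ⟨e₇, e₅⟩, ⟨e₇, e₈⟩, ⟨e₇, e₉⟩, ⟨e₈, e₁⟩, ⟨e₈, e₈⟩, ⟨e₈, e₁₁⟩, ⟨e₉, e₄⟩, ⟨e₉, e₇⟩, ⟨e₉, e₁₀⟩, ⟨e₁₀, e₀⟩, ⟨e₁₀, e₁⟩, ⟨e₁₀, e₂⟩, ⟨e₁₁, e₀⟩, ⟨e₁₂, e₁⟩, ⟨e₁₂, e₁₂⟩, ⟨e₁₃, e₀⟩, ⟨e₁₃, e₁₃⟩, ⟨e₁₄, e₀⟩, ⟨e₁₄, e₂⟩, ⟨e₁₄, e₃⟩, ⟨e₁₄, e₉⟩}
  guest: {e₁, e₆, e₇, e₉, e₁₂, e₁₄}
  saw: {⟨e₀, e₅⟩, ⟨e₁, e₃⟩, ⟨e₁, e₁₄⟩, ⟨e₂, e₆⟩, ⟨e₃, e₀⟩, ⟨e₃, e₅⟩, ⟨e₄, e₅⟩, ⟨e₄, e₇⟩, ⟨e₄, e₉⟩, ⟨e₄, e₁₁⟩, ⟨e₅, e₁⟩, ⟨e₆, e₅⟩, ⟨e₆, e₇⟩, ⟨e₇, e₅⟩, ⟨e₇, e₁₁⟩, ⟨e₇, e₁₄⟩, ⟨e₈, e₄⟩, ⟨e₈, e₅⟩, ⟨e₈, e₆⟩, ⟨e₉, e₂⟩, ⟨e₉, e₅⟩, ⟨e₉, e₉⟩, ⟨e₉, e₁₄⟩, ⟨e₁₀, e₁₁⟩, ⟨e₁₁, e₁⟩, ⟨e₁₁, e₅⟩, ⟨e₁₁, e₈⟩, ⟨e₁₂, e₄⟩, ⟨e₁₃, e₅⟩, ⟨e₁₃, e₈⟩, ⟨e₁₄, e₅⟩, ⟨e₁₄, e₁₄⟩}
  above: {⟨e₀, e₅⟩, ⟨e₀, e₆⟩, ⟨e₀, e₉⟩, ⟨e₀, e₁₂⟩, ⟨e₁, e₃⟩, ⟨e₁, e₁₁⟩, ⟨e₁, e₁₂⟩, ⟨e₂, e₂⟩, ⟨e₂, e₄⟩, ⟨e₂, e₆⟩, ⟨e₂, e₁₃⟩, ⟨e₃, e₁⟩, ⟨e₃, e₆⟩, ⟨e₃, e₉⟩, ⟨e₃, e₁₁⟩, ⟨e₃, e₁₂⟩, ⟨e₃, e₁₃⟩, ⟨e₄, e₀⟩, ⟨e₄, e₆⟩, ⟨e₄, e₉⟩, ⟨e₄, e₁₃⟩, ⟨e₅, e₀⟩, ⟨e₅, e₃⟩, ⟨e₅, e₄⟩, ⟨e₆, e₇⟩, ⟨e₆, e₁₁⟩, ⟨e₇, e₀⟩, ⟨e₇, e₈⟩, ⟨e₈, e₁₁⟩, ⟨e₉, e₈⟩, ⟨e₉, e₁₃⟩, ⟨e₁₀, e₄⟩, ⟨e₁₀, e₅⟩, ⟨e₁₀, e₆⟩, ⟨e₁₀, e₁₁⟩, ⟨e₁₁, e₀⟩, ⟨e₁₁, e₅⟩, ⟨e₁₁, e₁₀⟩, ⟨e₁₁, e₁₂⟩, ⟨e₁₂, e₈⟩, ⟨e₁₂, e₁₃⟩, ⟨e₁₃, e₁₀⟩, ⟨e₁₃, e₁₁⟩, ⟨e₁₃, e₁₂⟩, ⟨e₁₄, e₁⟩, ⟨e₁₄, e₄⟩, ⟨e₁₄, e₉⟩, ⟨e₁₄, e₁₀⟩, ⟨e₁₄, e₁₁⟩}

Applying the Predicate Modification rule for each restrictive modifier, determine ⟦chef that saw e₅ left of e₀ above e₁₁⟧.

{e₃, e₁₃}

⟦that saw e₅⟧ = {x : ⟨x, e₅⟩ ∈ ⟦saw⟧} = {e₀, e₃, e₄, e₆, e₇, e₈, e₉, e₁₁, e₁₃, e₁₄}
⟦left of e₀⟧ = {x : ⟨x, e₀⟩ ∈ ⟦left of⟧} = {e₁, e₂, e₃, e₄, e₅, e₇, e₁₀, e₁₁, e₁₃, e₁₄}
⟦above e₁₁⟧ = {x : ⟨x, e₁₁⟩ ∈ ⟦above⟧} = {e₁, e₃, e₆, e₈, e₁₀, e₁₃, e₁₄}
⟦chef⟧ = {e₁, e₂, e₃, e₄, e₅, e₆, e₇, e₈, e₉, e₁₀, e₁₂, e₁₃}
… ∩ ⟦that saw e₅⟧ = {e₁, e₂, e₃, e₄, e₅, e₆, e₇, e₈, e₉, e₁₀, e₁₂, e₁₃} ∩ {e₀, e₃, e₄, e₆, e₇, e₈, e₉, e₁₁, e₁₃, e₁₄} = {e₃, e₄, e₆, e₇, e₈, e₉, e₁₃}
… ∩ ⟦left of e₀⟧ = {e₃, e₄, e₆, e₇, e₈, e₉, e₁₃} ∩ {e₁, e₂, e₃, e₄, e₅, e₇, e₁₀, e₁₁, e₁₃, e₁₄} = {e₃, e₄, e₇, e₁₃}
… ∩ ⟦above e₁₁⟧ = {e₃, e₄, e₇, e₁₃} ∩ {e₁, e₃, e₆, e₈, e₁₀, e₁₃, e₁₄} = {e₃, e₁₃}
So ⟦chef that saw e₅ left of e₀ above e₁₁⟧ = {e₃, e₁₃}.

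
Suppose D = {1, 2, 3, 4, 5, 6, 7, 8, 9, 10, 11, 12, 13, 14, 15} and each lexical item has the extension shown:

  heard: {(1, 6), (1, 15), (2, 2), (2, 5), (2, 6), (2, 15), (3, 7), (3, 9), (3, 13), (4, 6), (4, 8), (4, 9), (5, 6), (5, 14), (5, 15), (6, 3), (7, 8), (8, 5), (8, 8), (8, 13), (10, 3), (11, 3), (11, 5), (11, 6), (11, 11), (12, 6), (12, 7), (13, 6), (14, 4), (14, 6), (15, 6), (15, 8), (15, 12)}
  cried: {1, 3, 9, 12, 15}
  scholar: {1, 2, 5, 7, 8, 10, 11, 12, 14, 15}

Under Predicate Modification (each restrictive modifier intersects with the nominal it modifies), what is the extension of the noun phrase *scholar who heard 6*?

{1, 2, 5, 11, 12, 14, 15}

⟦who heard 6⟧ = {x : ⟨x, 6⟩ ∈ ⟦heard⟧} = {1, 2, 4, 5, 11, 12, 13, 14, 15}
⟦scholar⟧ = {1, 2, 5, 7, 8, 10, 11, 12, 14, 15}
… ∩ ⟦who heard 6⟧ = {1, 2, 5, 7, 8, 10, 11, 12, 14, 15} ∩ {1, 2, 4, 5, 11, 12, 13, 14, 15} = {1, 2, 5, 11, 12, 14, 15}
So ⟦scholar who heard 6⟧ = {1, 2, 5, 11, 12, 14, 15}.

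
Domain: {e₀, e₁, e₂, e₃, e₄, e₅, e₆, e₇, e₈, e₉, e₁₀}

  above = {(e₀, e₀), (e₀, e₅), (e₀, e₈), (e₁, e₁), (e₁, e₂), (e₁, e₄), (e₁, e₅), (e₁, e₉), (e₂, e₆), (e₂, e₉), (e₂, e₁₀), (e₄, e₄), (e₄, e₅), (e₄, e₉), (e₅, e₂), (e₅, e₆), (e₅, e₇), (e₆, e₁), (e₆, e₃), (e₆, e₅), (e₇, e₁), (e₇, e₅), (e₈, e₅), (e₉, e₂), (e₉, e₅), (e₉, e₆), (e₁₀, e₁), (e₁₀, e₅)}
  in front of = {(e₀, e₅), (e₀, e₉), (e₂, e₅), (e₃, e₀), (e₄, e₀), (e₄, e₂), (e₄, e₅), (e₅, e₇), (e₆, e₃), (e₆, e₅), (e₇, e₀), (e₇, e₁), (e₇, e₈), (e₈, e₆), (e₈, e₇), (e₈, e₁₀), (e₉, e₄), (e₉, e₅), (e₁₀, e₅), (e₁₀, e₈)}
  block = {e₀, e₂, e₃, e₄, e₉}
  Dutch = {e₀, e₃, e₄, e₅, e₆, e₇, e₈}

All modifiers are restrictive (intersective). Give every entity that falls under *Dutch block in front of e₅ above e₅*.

⟦in front of e₅⟧ = {x : ⟨x, e₅⟩ ∈ ⟦in front of⟧} = {e₀, e₂, e₄, e₆, e₉, e₁₀}
⟦above e₅⟧ = {x : ⟨x, e₅⟩ ∈ ⟦above⟧} = {e₀, e₁, e₄, e₆, e₇, e₈, e₉, e₁₀}
⟦block⟧ = {e₀, e₂, e₃, e₄, e₉}
… ∩ ⟦in front of e₅⟧ = {e₀, e₂, e₃, e₄, e₉} ∩ {e₀, e₂, e₄, e₆, e₉, e₁₀} = {e₀, e₂, e₄, e₉}
… ∩ ⟦above e₅⟧ = {e₀, e₂, e₄, e₉} ∩ {e₀, e₁, e₄, e₆, e₇, e₈, e₉, e₁₀} = {e₀, e₄, e₉}
… ∩ ⟦Dutch⟧ = {e₀, e₄, e₉} ∩ {e₀, e₃, e₄, e₅, e₆, e₇, e₈} = {e₀, e₄}
So ⟦Dutch block in front of e₅ above e₅⟧ = {e₀, e₄}.

{e₀, e₄}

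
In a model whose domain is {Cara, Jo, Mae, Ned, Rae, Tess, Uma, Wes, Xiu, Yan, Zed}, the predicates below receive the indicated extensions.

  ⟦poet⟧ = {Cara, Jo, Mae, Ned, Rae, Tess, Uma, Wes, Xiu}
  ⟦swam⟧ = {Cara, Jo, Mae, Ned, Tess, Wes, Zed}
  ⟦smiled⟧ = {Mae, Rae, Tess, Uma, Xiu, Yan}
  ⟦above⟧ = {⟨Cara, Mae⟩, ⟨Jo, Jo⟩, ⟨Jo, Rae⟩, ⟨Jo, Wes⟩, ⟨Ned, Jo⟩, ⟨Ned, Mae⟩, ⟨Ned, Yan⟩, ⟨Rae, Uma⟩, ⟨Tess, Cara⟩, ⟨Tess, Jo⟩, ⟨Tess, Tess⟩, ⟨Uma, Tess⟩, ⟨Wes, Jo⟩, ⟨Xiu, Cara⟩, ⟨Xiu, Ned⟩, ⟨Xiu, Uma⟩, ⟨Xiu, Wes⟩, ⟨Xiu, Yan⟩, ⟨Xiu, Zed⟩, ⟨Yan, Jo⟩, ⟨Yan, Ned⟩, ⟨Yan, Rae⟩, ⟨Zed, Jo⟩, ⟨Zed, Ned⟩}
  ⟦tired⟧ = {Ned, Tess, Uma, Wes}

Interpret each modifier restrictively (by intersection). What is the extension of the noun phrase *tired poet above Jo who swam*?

⟦above Jo⟧ = {x : ⟨x, Jo⟩ ∈ ⟦above⟧} = {Jo, Ned, Tess, Wes, Yan, Zed}
⟦who swam⟧ = ⟦swam⟧ = {Cara, Jo, Mae, Ned, Tess, Wes, Zed}
⟦poet⟧ = {Cara, Jo, Mae, Ned, Rae, Tess, Uma, Wes, Xiu}
… ∩ ⟦above Jo⟧ = {Cara, Jo, Mae, Ned, Rae, Tess, Uma, Wes, Xiu} ∩ {Jo, Ned, Tess, Wes, Yan, Zed} = {Jo, Ned, Tess, Wes}
… ∩ ⟦who swam⟧ = {Jo, Ned, Tess, Wes} ∩ {Cara, Jo, Mae, Ned, Tess, Wes, Zed} = {Jo, Ned, Tess, Wes}
… ∩ ⟦tired⟧ = {Jo, Ned, Tess, Wes} ∩ {Ned, Tess, Uma, Wes} = {Ned, Tess, Wes}
So ⟦tired poet above Jo who swam⟧ = {Ned, Tess, Wes}.

{Ned, Tess, Wes}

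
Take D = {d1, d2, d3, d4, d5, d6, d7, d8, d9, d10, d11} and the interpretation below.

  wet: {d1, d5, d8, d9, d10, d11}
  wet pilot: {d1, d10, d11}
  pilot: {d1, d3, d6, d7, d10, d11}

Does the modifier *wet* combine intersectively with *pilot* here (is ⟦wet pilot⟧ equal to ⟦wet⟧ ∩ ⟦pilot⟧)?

yes

⟦wet⟧ ∩ ⟦pilot⟧ = {d1, d5, d8, d9, d10, d11} ∩ {d1, d3, d6, d7, d10, d11} = {d1, d10, d11}
Observed ⟦wet pilot⟧ = {d1, d10, d11}.
These coincide, so the modifier is intersective here.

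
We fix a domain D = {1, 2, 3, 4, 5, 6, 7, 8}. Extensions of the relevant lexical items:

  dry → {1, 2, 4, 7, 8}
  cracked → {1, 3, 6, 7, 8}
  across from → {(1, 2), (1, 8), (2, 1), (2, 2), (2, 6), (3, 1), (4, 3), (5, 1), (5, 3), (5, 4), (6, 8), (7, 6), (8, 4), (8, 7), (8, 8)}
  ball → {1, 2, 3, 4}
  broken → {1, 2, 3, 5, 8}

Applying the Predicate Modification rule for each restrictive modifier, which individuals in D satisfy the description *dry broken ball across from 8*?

{1}

⟦across from 8⟧ = {x : ⟨x, 8⟩ ∈ ⟦across from⟧} = {1, 6, 8}
⟦ball⟧ = {1, 2, 3, 4}
… ∩ ⟦across from 8⟧ = {1, 2, 3, 4} ∩ {1, 6, 8} = {1}
… ∩ ⟦dry⟧ = {1} ∩ {1, 2, 4, 7, 8} = {1}
… ∩ ⟦broken⟧ = {1} ∩ {1, 2, 3, 5, 8} = {1}
So ⟦dry broken ball across from 8⟧ = {1}.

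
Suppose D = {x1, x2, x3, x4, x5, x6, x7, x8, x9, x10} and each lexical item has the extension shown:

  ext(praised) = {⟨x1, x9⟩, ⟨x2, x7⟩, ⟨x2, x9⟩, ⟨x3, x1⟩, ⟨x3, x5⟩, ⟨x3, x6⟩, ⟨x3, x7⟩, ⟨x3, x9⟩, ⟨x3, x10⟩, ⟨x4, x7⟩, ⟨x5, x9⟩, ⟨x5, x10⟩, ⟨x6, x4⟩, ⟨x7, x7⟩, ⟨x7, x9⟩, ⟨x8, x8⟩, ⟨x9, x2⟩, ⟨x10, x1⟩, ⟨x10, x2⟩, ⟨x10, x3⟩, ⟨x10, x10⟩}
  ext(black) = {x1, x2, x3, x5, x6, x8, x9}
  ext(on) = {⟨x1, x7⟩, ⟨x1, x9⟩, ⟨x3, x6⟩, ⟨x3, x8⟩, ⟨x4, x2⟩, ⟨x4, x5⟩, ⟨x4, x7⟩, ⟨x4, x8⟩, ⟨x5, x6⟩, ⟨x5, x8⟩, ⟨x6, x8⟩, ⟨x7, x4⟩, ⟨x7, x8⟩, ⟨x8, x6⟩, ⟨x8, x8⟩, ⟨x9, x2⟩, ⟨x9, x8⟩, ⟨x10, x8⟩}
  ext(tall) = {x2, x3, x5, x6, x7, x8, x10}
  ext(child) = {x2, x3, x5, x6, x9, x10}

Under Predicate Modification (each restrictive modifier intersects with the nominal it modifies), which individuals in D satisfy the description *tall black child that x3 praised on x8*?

{x5, x6}

⟦that x3 praised⟧ = {x : ⟨x3, x⟩ ∈ ⟦praised⟧} = {x1, x5, x6, x7, x9, x10}
⟦on x8⟧ = {x : ⟨x, x8⟩ ∈ ⟦on⟧} = {x3, x4, x5, x6, x7, x8, x9, x10}
⟦child⟧ = {x2, x3, x5, x6, x9, x10}
… ∩ ⟦that x3 praised⟧ = {x2, x3, x5, x6, x9, x10} ∩ {x1, x5, x6, x7, x9, x10} = {x5, x6, x9, x10}
… ∩ ⟦on x8⟧ = {x5, x6, x9, x10} ∩ {x3, x4, x5, x6, x7, x8, x9, x10} = {x5, x6, x9, x10}
… ∩ ⟦tall⟧ = {x5, x6, x9, x10} ∩ {x2, x3, x5, x6, x7, x8, x10} = {x5, x6, x10}
… ∩ ⟦black⟧ = {x5, x6, x10} ∩ {x1, x2, x3, x5, x6, x8, x9} = {x5, x6}
So ⟦tall black child that x3 praised on x8⟧ = {x5, x6}.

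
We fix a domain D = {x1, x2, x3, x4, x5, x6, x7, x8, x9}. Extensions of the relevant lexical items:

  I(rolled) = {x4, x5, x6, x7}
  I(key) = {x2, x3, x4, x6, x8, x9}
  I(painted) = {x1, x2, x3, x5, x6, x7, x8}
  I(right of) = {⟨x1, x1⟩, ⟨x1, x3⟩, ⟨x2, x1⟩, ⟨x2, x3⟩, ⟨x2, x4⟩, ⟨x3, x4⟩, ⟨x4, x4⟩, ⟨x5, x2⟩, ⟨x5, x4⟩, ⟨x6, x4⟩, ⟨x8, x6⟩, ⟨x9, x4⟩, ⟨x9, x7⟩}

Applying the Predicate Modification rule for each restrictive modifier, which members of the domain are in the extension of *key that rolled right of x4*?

⟦that rolled⟧ = ⟦rolled⟧ = {x4, x5, x6, x7}
⟦right of x4⟧ = {x : ⟨x, x4⟩ ∈ ⟦right of⟧} = {x2, x3, x4, x5, x6, x9}
⟦key⟧ = {x2, x3, x4, x6, x8, x9}
… ∩ ⟦that rolled⟧ = {x2, x3, x4, x6, x8, x9} ∩ {x4, x5, x6, x7} = {x4, x6}
… ∩ ⟦right of x4⟧ = {x4, x6} ∩ {x2, x3, x4, x5, x6, x9} = {x4, x6}
So ⟦key that rolled right of x4⟧ = {x4, x6}.

{x4, x6}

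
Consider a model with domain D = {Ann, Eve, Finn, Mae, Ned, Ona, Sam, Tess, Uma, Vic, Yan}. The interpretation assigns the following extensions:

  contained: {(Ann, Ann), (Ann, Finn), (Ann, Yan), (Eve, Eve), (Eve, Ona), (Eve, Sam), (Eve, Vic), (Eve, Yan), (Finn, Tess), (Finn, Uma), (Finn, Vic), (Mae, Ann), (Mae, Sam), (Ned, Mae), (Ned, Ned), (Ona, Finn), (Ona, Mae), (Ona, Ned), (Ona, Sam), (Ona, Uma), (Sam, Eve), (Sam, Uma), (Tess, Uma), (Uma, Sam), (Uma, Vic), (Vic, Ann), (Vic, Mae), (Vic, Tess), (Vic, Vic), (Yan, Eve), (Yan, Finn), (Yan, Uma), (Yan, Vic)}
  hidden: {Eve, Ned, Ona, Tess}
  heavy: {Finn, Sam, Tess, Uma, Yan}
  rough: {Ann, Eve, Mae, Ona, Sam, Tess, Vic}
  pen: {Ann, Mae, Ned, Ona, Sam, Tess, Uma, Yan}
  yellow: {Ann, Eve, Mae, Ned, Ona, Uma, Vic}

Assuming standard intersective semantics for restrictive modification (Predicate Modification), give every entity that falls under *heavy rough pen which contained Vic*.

{ }

⟦which contained Vic⟧ = {x : ⟨x, Vic⟩ ∈ ⟦contained⟧} = {Eve, Finn, Uma, Vic, Yan}
⟦pen⟧ = {Ann, Mae, Ned, Ona, Sam, Tess, Uma, Yan}
… ∩ ⟦which contained Vic⟧ = {Ann, Mae, Ned, Ona, Sam, Tess, Uma, Yan} ∩ {Eve, Finn, Uma, Vic, Yan} = {Uma, Yan}
… ∩ ⟦heavy⟧ = {Uma, Yan} ∩ {Finn, Sam, Tess, Uma, Yan} = {Uma, Yan}
… ∩ ⟦rough⟧ = {Uma, Yan} ∩ {Ann, Eve, Mae, Ona, Sam, Tess, Vic} = ∅
So ⟦heavy rough pen which contained Vic⟧ = { }.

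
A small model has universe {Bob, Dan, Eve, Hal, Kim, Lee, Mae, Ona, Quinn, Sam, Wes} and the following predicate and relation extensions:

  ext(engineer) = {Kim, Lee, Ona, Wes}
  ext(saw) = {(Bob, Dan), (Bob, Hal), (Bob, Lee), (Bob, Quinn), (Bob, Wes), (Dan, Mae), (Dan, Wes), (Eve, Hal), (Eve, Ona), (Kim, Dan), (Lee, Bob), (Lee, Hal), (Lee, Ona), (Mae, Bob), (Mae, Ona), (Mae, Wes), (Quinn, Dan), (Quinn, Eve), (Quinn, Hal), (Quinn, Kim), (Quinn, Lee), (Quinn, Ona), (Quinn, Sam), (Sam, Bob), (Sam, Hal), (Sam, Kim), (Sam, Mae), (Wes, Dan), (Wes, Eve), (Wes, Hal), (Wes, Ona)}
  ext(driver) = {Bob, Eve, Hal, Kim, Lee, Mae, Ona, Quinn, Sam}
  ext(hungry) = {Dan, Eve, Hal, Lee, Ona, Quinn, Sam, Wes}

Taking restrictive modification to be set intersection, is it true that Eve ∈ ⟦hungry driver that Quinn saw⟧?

yes

⟦that Quinn saw⟧ = {x : ⟨Quinn, x⟩ ∈ ⟦saw⟧} = {Dan, Eve, Hal, Kim, Lee, Ona, Sam}
⟦driver⟧ = {Bob, Eve, Hal, Kim, Lee, Mae, Ona, Quinn, Sam}
… ∩ ⟦that Quinn saw⟧ = {Bob, Eve, Hal, Kim, Lee, Mae, Ona, Quinn, Sam} ∩ {Dan, Eve, Hal, Kim, Lee, Ona, Sam} = {Eve, Hal, Kim, Lee, Ona, Sam}
… ∩ ⟦hungry⟧ = {Eve, Hal, Kim, Lee, Ona, Sam} ∩ {Dan, Eve, Hal, Lee, Ona, Quinn, Sam, Wes} = {Eve, Hal, Lee, Ona, Sam}
⟦hungry driver that Quinn saw⟧ = {Eve, Hal, Lee, Ona, Sam}; Eve ∈ this set.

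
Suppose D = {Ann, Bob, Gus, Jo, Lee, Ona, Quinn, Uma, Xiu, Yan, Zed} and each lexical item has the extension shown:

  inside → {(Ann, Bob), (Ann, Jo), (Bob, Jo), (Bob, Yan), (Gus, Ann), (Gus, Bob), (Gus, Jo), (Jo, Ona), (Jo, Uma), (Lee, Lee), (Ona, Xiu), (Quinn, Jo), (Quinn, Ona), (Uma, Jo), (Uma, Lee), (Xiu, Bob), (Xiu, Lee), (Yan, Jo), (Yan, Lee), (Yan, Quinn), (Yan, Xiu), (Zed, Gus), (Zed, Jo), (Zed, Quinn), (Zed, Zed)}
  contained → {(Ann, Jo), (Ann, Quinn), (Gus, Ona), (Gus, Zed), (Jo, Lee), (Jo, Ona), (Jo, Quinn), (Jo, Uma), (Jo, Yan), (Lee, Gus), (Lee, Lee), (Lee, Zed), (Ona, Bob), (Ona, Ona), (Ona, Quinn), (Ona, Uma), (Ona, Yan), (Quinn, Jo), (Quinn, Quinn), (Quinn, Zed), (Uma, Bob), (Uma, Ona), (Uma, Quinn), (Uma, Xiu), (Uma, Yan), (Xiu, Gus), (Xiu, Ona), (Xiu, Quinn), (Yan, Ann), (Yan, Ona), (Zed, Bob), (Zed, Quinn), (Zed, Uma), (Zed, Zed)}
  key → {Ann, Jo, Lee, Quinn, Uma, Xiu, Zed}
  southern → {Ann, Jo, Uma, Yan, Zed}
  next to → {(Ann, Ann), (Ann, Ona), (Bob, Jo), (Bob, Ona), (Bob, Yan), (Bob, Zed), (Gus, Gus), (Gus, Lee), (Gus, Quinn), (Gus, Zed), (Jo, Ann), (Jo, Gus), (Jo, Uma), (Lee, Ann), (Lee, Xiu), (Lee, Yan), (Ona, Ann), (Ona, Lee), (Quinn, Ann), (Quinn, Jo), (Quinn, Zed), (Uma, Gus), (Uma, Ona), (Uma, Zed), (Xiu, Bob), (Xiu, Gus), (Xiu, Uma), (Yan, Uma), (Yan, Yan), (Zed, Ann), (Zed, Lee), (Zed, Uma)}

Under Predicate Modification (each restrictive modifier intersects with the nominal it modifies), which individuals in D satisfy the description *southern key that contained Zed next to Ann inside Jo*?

⟦that contained Zed⟧ = {x : ⟨x, Zed⟩ ∈ ⟦contained⟧} = {Gus, Lee, Quinn, Zed}
⟦next to Ann⟧ = {x : ⟨x, Ann⟩ ∈ ⟦next to⟧} = {Ann, Jo, Lee, Ona, Quinn, Zed}
⟦inside Jo⟧ = {x : ⟨x, Jo⟩ ∈ ⟦inside⟧} = {Ann, Bob, Gus, Quinn, Uma, Yan, Zed}
⟦key⟧ = {Ann, Jo, Lee, Quinn, Uma, Xiu, Zed}
… ∩ ⟦that contained Zed⟧ = {Ann, Jo, Lee, Quinn, Uma, Xiu, Zed} ∩ {Gus, Lee, Quinn, Zed} = {Lee, Quinn, Zed}
… ∩ ⟦next to Ann⟧ = {Lee, Quinn, Zed} ∩ {Ann, Jo, Lee, Ona, Quinn, Zed} = {Lee, Quinn, Zed}
… ∩ ⟦inside Jo⟧ = {Lee, Quinn, Zed} ∩ {Ann, Bob, Gus, Quinn, Uma, Yan, Zed} = {Quinn, Zed}
… ∩ ⟦southern⟧ = {Quinn, Zed} ∩ {Ann, Jo, Uma, Yan, Zed} = {Zed}
So ⟦southern key that contained Zed next to Ann inside Jo⟧ = {Zed}.

{Zed}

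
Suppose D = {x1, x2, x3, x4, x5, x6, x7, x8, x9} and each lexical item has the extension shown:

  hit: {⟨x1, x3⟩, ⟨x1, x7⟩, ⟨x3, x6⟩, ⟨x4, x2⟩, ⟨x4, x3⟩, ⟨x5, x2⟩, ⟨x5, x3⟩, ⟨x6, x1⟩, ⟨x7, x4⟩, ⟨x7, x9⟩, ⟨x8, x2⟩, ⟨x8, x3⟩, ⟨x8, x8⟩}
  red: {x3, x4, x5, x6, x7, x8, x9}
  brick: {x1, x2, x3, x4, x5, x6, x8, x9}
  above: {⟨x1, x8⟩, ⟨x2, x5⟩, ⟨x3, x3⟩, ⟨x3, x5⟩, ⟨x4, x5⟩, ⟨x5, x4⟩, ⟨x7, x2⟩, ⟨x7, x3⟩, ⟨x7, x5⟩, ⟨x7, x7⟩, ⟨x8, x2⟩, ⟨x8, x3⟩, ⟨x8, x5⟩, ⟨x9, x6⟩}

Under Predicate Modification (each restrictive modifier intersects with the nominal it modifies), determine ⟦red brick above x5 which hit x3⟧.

{x4, x8}

⟦above x5⟧ = {x : ⟨x, x5⟩ ∈ ⟦above⟧} = {x2, x3, x4, x7, x8}
⟦which hit x3⟧ = {x : ⟨x, x3⟩ ∈ ⟦hit⟧} = {x1, x4, x5, x8}
⟦brick⟧ = {x1, x2, x3, x4, x5, x6, x8, x9}
… ∩ ⟦above x5⟧ = {x1, x2, x3, x4, x5, x6, x8, x9} ∩ {x2, x3, x4, x7, x8} = {x2, x3, x4, x8}
… ∩ ⟦which hit x3⟧ = {x2, x3, x4, x8} ∩ {x1, x4, x5, x8} = {x4, x8}
… ∩ ⟦red⟧ = {x4, x8} ∩ {x3, x4, x5, x6, x7, x8, x9} = {x4, x8}
So ⟦red brick above x5 which hit x3⟧ = {x4, x8}.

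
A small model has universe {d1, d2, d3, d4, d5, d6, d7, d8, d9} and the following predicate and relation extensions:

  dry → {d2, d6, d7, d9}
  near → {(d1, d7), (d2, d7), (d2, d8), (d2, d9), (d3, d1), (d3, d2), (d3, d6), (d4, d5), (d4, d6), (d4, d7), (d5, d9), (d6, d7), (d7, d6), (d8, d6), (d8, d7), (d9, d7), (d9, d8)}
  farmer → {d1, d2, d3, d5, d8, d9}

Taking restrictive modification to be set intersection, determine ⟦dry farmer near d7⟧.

⟦near d7⟧ = {x : ⟨x, d7⟩ ∈ ⟦near⟧} = {d1, d2, d4, d6, d8, d9}
⟦farmer⟧ = {d1, d2, d3, d5, d8, d9}
… ∩ ⟦near d7⟧ = {d1, d2, d3, d5, d8, d9} ∩ {d1, d2, d4, d6, d8, d9} = {d1, d2, d8, d9}
… ∩ ⟦dry⟧ = {d1, d2, d8, d9} ∩ {d2, d6, d7, d9} = {d2, d9}
So ⟦dry farmer near d7⟧ = {d2, d9}.

{d2, d9}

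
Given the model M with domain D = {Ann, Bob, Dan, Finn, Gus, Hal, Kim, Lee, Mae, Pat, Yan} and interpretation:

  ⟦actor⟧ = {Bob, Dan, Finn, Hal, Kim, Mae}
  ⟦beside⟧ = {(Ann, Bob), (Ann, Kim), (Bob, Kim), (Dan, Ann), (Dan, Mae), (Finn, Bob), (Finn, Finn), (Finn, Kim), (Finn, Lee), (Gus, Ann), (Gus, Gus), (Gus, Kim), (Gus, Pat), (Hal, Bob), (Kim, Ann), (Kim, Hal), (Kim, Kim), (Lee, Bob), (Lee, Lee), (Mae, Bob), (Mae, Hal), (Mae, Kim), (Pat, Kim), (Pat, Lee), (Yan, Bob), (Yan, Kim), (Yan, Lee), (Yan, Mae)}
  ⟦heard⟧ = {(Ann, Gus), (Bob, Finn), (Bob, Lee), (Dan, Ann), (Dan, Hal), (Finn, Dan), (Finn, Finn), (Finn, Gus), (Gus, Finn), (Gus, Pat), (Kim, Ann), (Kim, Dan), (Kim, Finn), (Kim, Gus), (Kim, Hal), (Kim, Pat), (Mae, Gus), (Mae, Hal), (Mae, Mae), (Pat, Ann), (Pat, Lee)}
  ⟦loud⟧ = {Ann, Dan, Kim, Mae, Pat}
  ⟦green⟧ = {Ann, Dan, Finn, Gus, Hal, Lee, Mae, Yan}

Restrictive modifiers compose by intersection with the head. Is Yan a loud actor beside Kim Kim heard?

no

⟦beside Kim⟧ = {x : ⟨x, Kim⟩ ∈ ⟦beside⟧} = {Ann, Bob, Finn, Gus, Kim, Mae, Pat, Yan}
⟦Kim heard⟧ = {x : ⟨Kim, x⟩ ∈ ⟦heard⟧} = {Ann, Dan, Finn, Gus, Hal, Pat}
⟦actor⟧ = {Bob, Dan, Finn, Hal, Kim, Mae}
… ∩ ⟦beside Kim⟧ = {Bob, Dan, Finn, Hal, Kim, Mae} ∩ {Ann, Bob, Finn, Gus, Kim, Mae, Pat, Yan} = {Bob, Finn, Kim, Mae}
… ∩ ⟦Kim heard⟧ = {Bob, Finn, Kim, Mae} ∩ {Ann, Dan, Finn, Gus, Hal, Pat} = {Finn}
… ∩ ⟦loud⟧ = {Finn} ∩ {Ann, Dan, Kim, Mae, Pat} = ∅
⟦loud actor beside Kim Kim heard⟧ = ∅; Yan ∉ this set.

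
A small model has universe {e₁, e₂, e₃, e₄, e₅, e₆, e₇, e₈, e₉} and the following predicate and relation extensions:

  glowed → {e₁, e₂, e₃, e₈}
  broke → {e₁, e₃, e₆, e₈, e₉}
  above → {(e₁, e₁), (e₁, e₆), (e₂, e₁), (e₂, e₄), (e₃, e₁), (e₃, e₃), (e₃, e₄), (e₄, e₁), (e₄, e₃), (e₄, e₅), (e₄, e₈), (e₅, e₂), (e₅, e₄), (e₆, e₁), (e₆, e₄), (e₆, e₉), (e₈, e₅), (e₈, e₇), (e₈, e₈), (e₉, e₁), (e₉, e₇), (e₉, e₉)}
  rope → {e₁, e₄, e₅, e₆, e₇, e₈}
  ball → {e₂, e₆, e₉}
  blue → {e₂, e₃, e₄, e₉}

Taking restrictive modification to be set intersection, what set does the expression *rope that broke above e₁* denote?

⟦that broke⟧ = ⟦broke⟧ = {e₁, e₃, e₆, e₈, e₉}
⟦above e₁⟧ = {x : ⟨x, e₁⟩ ∈ ⟦above⟧} = {e₁, e₂, e₃, e₄, e₆, e₉}
⟦rope⟧ = {e₁, e₄, e₅, e₆, e₇, e₈}
… ∩ ⟦that broke⟧ = {e₁, e₄, e₅, e₆, e₇, e₈} ∩ {e₁, e₃, e₆, e₈, e₉} = {e₁, e₆, e₈}
… ∩ ⟦above e₁⟧ = {e₁, e₆, e₈} ∩ {e₁, e₂, e₃, e₄, e₆, e₉} = {e₁, e₆}
So ⟦rope that broke above e₁⟧ = {e₁, e₆}.

{e₁, e₆}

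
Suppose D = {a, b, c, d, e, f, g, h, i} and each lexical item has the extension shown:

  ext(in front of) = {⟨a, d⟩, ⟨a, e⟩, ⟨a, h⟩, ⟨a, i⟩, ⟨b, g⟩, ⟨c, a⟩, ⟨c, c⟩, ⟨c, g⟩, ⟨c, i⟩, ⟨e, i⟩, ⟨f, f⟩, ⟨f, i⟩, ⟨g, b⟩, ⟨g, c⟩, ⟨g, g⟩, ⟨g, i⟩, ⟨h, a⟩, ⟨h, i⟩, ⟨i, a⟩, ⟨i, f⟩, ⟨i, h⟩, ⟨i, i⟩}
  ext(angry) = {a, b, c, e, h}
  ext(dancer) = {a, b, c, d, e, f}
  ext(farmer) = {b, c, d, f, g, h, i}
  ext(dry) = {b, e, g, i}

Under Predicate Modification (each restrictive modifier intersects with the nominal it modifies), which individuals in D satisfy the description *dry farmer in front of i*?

{g, i}

⟦in front of i⟧ = {x : ⟨x, i⟩ ∈ ⟦in front of⟧} = {a, c, e, f, g, h, i}
⟦farmer⟧ = {b, c, d, f, g, h, i}
… ∩ ⟦in front of i⟧ = {b, c, d, f, g, h, i} ∩ {a, c, e, f, g, h, i} = {c, f, g, h, i}
… ∩ ⟦dry⟧ = {c, f, g, h, i} ∩ {b, e, g, i} = {g, i}
So ⟦dry farmer in front of i⟧ = {g, i}.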